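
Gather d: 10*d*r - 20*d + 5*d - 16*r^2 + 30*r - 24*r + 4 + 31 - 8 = d*(10*r - 15) - 16*r^2 + 6*r + 27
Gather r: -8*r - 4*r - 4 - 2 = -12*r - 6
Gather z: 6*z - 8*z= -2*z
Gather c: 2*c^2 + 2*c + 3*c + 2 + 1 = 2*c^2 + 5*c + 3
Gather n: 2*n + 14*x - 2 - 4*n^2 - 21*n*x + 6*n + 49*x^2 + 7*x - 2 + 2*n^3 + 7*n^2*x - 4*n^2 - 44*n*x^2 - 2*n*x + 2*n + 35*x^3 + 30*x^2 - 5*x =2*n^3 + n^2*(7*x - 8) + n*(-44*x^2 - 23*x + 10) + 35*x^3 + 79*x^2 + 16*x - 4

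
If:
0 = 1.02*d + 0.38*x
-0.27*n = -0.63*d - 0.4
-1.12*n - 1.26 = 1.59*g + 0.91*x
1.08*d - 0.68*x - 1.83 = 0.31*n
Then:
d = 1.05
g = -1.95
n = 3.93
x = -2.82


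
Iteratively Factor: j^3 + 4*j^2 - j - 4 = (j + 1)*(j^2 + 3*j - 4) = (j + 1)*(j + 4)*(j - 1)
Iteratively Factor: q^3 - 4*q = (q)*(q^2 - 4) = q*(q + 2)*(q - 2)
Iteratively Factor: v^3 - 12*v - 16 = (v + 2)*(v^2 - 2*v - 8) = (v + 2)^2*(v - 4)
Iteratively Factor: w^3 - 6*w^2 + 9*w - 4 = (w - 1)*(w^2 - 5*w + 4) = (w - 1)^2*(w - 4)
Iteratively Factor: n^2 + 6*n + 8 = (n + 4)*(n + 2)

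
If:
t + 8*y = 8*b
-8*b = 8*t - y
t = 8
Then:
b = -65/7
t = 8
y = -72/7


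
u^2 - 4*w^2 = (u - 2*w)*(u + 2*w)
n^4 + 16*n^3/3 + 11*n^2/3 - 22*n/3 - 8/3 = (n - 1)*(n + 1/3)*(n + 2)*(n + 4)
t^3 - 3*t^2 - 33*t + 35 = (t - 7)*(t - 1)*(t + 5)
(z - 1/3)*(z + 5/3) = z^2 + 4*z/3 - 5/9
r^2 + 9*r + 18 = (r + 3)*(r + 6)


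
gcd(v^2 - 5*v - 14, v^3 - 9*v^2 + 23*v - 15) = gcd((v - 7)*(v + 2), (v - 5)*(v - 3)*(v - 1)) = 1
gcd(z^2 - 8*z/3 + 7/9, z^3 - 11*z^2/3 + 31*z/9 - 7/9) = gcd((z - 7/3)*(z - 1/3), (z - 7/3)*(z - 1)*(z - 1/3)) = z^2 - 8*z/3 + 7/9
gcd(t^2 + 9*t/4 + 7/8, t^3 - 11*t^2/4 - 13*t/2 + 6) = 1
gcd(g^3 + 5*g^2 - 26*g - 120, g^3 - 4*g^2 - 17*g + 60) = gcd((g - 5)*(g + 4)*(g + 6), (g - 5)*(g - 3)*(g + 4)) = g^2 - g - 20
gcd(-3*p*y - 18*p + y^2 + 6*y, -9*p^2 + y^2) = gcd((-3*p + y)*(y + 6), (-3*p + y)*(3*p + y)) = -3*p + y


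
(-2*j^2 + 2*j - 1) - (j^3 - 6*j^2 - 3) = -j^3 + 4*j^2 + 2*j + 2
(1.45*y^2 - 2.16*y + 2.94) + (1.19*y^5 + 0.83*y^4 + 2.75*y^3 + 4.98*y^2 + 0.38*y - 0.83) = 1.19*y^5 + 0.83*y^4 + 2.75*y^3 + 6.43*y^2 - 1.78*y + 2.11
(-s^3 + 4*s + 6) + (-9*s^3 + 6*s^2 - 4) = -10*s^3 + 6*s^2 + 4*s + 2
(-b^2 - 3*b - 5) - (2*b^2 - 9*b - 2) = -3*b^2 + 6*b - 3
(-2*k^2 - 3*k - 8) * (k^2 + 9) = -2*k^4 - 3*k^3 - 26*k^2 - 27*k - 72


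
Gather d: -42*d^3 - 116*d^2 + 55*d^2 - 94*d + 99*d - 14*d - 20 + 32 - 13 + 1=-42*d^3 - 61*d^2 - 9*d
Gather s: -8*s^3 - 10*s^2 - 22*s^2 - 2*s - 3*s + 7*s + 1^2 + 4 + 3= -8*s^3 - 32*s^2 + 2*s + 8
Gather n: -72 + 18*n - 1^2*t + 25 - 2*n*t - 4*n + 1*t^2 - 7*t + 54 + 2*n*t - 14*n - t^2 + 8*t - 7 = 0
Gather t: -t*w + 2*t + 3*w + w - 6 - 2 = t*(2 - w) + 4*w - 8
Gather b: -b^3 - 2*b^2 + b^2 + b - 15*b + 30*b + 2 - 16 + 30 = -b^3 - b^2 + 16*b + 16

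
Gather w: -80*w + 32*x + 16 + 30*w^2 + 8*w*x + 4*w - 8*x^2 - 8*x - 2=30*w^2 + w*(8*x - 76) - 8*x^2 + 24*x + 14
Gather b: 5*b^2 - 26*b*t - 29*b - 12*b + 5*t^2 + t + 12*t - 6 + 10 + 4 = 5*b^2 + b*(-26*t - 41) + 5*t^2 + 13*t + 8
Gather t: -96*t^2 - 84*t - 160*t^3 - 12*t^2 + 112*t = -160*t^3 - 108*t^2 + 28*t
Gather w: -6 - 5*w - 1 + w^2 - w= w^2 - 6*w - 7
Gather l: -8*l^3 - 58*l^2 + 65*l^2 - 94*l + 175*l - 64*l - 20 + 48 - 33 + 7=-8*l^3 + 7*l^2 + 17*l + 2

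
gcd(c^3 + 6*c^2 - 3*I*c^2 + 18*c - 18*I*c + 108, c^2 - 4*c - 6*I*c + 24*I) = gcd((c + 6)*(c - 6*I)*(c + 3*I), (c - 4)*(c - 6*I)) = c - 6*I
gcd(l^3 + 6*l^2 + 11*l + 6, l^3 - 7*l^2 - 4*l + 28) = l + 2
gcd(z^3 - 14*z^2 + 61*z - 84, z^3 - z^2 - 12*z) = z - 4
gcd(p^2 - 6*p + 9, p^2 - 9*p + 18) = p - 3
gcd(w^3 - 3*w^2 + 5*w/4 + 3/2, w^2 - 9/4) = w - 3/2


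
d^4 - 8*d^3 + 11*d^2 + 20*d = d*(d - 5)*(d - 4)*(d + 1)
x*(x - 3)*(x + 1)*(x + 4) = x^4 + 2*x^3 - 11*x^2 - 12*x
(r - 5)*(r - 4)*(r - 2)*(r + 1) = r^4 - 10*r^3 + 27*r^2 - 2*r - 40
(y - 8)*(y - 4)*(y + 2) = y^3 - 10*y^2 + 8*y + 64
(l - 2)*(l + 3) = l^2 + l - 6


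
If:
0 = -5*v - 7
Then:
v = -7/5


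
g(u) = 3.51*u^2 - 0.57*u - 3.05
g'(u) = 7.02*u - 0.57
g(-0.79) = -0.41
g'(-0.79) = -6.12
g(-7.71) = 209.99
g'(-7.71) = -54.69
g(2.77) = 22.30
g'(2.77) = 18.88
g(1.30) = 2.14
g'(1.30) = 8.56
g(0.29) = -2.92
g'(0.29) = 1.47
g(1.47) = 3.70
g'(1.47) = 9.75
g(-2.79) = 25.86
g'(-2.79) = -20.16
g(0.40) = -2.72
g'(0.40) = 2.24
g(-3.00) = 30.25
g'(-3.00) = -21.63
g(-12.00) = 509.23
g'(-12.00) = -84.81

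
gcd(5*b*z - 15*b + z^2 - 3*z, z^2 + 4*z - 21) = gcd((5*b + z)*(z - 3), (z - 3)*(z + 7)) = z - 3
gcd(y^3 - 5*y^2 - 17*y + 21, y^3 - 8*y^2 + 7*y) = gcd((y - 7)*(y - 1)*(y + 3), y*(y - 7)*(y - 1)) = y^2 - 8*y + 7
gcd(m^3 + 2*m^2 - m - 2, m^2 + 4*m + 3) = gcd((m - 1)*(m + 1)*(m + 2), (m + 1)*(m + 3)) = m + 1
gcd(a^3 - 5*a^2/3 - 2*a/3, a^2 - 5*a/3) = a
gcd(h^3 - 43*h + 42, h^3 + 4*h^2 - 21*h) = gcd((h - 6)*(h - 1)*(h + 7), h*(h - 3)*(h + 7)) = h + 7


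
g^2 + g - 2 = (g - 1)*(g + 2)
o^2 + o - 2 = (o - 1)*(o + 2)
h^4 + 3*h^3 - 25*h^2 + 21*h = h*(h - 3)*(h - 1)*(h + 7)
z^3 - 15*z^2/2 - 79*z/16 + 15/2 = (z - 8)*(z - 3/4)*(z + 5/4)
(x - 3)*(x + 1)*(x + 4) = x^3 + 2*x^2 - 11*x - 12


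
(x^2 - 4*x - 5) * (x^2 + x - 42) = x^4 - 3*x^3 - 51*x^2 + 163*x + 210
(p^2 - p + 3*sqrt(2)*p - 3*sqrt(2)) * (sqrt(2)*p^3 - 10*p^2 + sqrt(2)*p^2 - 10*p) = sqrt(2)*p^5 - 4*p^4 - 31*sqrt(2)*p^3 + 4*p^2 + 30*sqrt(2)*p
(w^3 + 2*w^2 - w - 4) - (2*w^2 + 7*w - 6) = w^3 - 8*w + 2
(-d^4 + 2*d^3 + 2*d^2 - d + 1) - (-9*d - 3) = -d^4 + 2*d^3 + 2*d^2 + 8*d + 4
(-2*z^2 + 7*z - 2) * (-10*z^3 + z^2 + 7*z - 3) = 20*z^5 - 72*z^4 + 13*z^3 + 53*z^2 - 35*z + 6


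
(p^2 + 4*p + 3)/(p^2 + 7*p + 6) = (p + 3)/(p + 6)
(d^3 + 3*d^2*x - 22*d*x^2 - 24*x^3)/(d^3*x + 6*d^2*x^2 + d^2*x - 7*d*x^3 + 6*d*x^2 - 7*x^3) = (d^3 + 3*d^2*x - 22*d*x^2 - 24*x^3)/(x*(d^3 + 6*d^2*x + d^2 - 7*d*x^2 + 6*d*x - 7*x^2))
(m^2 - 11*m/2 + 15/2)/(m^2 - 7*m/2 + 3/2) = (2*m - 5)/(2*m - 1)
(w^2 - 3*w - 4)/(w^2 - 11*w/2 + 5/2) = 2*(w^2 - 3*w - 4)/(2*w^2 - 11*w + 5)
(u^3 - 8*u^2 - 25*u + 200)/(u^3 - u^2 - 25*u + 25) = (u - 8)/(u - 1)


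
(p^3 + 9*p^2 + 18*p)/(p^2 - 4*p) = (p^2 + 9*p + 18)/(p - 4)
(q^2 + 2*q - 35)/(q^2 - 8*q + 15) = (q + 7)/(q - 3)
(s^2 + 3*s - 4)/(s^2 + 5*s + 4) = (s - 1)/(s + 1)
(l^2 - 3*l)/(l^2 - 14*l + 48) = l*(l - 3)/(l^2 - 14*l + 48)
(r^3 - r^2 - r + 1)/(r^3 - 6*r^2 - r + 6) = (r - 1)/(r - 6)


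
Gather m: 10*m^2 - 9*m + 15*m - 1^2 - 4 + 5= 10*m^2 + 6*m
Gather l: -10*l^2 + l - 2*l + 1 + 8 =-10*l^2 - l + 9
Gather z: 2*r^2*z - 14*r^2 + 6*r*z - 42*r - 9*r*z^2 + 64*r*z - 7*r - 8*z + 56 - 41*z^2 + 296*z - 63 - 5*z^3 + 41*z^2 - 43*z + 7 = -14*r^2 - 9*r*z^2 - 49*r - 5*z^3 + z*(2*r^2 + 70*r + 245)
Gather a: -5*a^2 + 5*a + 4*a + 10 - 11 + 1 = -5*a^2 + 9*a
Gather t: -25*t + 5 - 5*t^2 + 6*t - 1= -5*t^2 - 19*t + 4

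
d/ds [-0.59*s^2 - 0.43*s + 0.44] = -1.18*s - 0.43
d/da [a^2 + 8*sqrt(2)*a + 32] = 2*a + 8*sqrt(2)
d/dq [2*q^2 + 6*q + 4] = 4*q + 6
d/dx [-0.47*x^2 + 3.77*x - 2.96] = 3.77 - 0.94*x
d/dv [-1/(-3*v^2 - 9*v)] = (-2*v - 3)/(3*v^2*(v + 3)^2)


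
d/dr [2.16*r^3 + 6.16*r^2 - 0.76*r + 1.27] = 6.48*r^2 + 12.32*r - 0.76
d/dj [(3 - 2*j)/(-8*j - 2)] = 7/(4*j + 1)^2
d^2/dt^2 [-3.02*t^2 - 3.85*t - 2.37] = -6.04000000000000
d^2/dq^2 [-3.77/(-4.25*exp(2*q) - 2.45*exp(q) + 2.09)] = (3.77*(8.5*exp(q) + 2.45)*(17.0*exp(q) + 4.9)*exp(q) - (64.09*exp(q) + 9.2365)*(4.25*exp(2*q) + 2.45*exp(q) - 2.09))*exp(q)/(4.25*exp(2*q) + 2.45*exp(q) - 2.09)^3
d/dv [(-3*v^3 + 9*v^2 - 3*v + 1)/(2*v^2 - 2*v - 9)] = (-6*v^4 + 12*v^3 + 69*v^2 - 166*v + 29)/(4*v^4 - 8*v^3 - 32*v^2 + 36*v + 81)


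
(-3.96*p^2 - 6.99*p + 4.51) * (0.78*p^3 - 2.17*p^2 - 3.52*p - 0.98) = -3.0888*p^5 + 3.141*p^4 + 32.6253*p^3 + 18.6989*p^2 - 9.025*p - 4.4198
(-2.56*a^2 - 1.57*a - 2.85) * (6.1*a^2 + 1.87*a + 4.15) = -15.616*a^4 - 14.3642*a^3 - 30.9449*a^2 - 11.845*a - 11.8275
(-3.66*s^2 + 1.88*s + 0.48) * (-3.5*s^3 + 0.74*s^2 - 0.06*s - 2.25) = 12.81*s^5 - 9.2884*s^4 - 0.0692*s^3 + 8.4774*s^2 - 4.2588*s - 1.08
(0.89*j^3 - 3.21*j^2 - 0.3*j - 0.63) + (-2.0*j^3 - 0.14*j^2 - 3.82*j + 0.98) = -1.11*j^3 - 3.35*j^2 - 4.12*j + 0.35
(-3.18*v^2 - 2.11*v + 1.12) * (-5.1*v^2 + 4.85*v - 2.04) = 16.218*v^4 - 4.662*v^3 - 9.4583*v^2 + 9.7364*v - 2.2848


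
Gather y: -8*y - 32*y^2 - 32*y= -32*y^2 - 40*y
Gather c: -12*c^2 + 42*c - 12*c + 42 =-12*c^2 + 30*c + 42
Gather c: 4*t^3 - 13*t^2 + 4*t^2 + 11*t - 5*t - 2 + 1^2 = 4*t^3 - 9*t^2 + 6*t - 1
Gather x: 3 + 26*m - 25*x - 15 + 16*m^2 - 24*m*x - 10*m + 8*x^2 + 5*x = 16*m^2 + 16*m + 8*x^2 + x*(-24*m - 20) - 12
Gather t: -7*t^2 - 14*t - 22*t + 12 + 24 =-7*t^2 - 36*t + 36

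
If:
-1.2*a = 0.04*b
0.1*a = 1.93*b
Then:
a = 0.00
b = 0.00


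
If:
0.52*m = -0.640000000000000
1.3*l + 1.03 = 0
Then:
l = -0.79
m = -1.23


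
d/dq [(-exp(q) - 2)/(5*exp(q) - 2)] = 12*exp(q)/(5*exp(q) - 2)^2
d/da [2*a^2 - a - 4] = 4*a - 1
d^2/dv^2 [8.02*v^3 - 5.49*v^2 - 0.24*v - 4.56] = 48.12*v - 10.98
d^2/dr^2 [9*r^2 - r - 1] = 18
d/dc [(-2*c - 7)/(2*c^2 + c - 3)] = (-4*c^2 - 2*c + (2*c + 7)*(4*c + 1) + 6)/(2*c^2 + c - 3)^2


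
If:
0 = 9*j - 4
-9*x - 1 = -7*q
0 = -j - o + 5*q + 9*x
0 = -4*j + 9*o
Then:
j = 4/9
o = 16/81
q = 133/972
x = -41/8748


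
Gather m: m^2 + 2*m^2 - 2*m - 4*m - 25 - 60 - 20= 3*m^2 - 6*m - 105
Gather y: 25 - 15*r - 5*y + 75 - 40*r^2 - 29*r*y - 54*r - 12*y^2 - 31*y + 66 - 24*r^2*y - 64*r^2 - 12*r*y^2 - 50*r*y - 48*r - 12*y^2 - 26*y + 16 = -104*r^2 - 117*r + y^2*(-12*r - 24) + y*(-24*r^2 - 79*r - 62) + 182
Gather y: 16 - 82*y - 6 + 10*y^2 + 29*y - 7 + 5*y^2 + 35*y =15*y^2 - 18*y + 3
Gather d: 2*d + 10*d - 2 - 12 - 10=12*d - 24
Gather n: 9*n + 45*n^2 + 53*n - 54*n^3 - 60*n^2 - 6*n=-54*n^3 - 15*n^2 + 56*n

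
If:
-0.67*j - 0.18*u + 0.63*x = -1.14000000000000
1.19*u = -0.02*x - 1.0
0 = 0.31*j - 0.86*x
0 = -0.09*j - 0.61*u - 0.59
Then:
No Solution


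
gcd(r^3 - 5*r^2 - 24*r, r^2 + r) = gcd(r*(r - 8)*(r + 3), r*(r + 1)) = r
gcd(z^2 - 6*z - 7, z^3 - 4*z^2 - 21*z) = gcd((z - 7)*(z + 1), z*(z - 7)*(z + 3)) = z - 7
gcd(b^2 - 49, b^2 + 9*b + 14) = b + 7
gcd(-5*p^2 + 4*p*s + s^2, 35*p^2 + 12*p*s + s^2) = 5*p + s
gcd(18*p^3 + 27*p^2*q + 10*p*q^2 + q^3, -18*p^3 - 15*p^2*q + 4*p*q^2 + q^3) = 6*p^2 + 7*p*q + q^2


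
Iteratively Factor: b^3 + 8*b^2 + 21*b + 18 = (b + 3)*(b^2 + 5*b + 6) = (b + 3)^2*(b + 2)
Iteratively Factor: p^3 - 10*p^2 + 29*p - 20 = (p - 5)*(p^2 - 5*p + 4) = (p - 5)*(p - 4)*(p - 1)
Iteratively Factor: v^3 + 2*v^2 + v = (v)*(v^2 + 2*v + 1) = v*(v + 1)*(v + 1)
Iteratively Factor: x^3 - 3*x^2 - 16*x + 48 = (x + 4)*(x^2 - 7*x + 12) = (x - 4)*(x + 4)*(x - 3)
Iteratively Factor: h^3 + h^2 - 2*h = (h)*(h^2 + h - 2) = h*(h + 2)*(h - 1)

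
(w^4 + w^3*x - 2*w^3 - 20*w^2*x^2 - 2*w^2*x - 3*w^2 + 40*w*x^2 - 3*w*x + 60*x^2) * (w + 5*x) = w^5 + 6*w^4*x - 2*w^4 - 15*w^3*x^2 - 12*w^3*x - 3*w^3 - 100*w^2*x^3 + 30*w^2*x^2 - 18*w^2*x + 200*w*x^3 + 45*w*x^2 + 300*x^3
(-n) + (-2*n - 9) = -3*n - 9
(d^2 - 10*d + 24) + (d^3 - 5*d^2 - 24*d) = d^3 - 4*d^2 - 34*d + 24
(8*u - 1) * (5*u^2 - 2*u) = 40*u^3 - 21*u^2 + 2*u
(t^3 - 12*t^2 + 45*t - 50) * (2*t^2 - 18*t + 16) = 2*t^5 - 42*t^4 + 322*t^3 - 1102*t^2 + 1620*t - 800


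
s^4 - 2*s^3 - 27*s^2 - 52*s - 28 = (s - 7)*(s + 1)*(s + 2)^2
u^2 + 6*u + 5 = (u + 1)*(u + 5)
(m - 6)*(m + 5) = m^2 - m - 30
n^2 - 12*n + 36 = (n - 6)^2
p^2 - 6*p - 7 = (p - 7)*(p + 1)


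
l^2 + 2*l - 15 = (l - 3)*(l + 5)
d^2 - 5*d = d*(d - 5)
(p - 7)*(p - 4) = p^2 - 11*p + 28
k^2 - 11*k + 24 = (k - 8)*(k - 3)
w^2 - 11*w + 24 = (w - 8)*(w - 3)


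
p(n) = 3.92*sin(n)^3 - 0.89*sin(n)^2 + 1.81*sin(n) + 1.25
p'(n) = 11.76*sin(n)^2*cos(n) - 1.78*sin(n)*cos(n) + 1.81*cos(n)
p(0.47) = 2.25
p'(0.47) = 3.05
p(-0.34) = 0.40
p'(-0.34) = 3.50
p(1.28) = 5.61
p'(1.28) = 3.12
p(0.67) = 2.97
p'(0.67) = 4.11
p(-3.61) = 2.25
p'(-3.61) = -3.04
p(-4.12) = 4.38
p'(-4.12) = -4.71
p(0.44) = 2.16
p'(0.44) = 2.88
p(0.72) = 3.18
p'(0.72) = 4.32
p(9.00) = 2.12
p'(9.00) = -2.80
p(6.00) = 0.59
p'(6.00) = 3.10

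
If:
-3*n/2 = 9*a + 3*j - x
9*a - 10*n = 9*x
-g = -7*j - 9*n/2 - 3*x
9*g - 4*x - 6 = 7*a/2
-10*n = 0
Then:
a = -4/99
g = 188/297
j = 32/297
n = 0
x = -4/99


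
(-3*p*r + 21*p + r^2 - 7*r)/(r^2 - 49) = (-3*p + r)/(r + 7)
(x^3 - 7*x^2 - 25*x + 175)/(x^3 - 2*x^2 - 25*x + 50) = (x - 7)/(x - 2)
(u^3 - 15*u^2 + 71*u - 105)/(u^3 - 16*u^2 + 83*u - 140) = (u - 3)/(u - 4)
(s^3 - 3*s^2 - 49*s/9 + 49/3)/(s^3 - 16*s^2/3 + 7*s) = (s + 7/3)/s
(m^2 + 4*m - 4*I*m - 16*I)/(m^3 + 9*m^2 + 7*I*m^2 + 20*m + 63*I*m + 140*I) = (m - 4*I)/(m^2 + m*(5 + 7*I) + 35*I)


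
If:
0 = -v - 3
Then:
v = -3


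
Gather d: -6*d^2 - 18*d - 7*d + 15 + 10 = -6*d^2 - 25*d + 25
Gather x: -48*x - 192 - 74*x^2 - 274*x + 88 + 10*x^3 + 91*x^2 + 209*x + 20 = 10*x^3 + 17*x^2 - 113*x - 84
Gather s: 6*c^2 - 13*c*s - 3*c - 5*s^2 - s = 6*c^2 - 3*c - 5*s^2 + s*(-13*c - 1)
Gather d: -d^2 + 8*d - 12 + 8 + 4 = -d^2 + 8*d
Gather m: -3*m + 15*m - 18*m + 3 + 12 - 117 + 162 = 60 - 6*m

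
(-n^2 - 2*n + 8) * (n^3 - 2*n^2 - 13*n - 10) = -n^5 + 25*n^3 + 20*n^2 - 84*n - 80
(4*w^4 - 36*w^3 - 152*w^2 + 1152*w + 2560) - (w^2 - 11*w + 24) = 4*w^4 - 36*w^3 - 153*w^2 + 1163*w + 2536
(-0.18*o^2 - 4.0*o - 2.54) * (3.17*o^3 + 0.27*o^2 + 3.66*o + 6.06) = -0.5706*o^5 - 12.7286*o^4 - 9.7906*o^3 - 16.4166*o^2 - 33.5364*o - 15.3924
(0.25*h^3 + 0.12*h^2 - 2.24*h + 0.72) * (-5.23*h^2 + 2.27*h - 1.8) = -1.3075*h^5 - 0.0601*h^4 + 11.5376*h^3 - 9.0664*h^2 + 5.6664*h - 1.296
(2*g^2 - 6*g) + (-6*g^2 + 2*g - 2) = -4*g^2 - 4*g - 2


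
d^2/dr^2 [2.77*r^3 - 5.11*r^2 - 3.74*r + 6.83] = 16.62*r - 10.22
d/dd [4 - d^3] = -3*d^2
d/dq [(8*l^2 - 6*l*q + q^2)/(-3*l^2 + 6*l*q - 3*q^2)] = 2*l*(5*l - 2*q)/(3*(-l^3 + 3*l^2*q - 3*l*q^2 + q^3))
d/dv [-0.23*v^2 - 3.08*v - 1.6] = -0.46*v - 3.08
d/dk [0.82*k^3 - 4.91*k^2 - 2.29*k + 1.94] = 2.46*k^2 - 9.82*k - 2.29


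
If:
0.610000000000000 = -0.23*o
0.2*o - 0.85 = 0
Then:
No Solution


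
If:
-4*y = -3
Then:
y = 3/4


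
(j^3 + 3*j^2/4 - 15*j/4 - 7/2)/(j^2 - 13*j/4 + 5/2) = (4*j^2 + 11*j + 7)/(4*j - 5)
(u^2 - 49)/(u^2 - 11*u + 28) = (u + 7)/(u - 4)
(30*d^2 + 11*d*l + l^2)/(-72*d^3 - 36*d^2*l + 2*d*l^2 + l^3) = (-5*d - l)/(12*d^2 + 4*d*l - l^2)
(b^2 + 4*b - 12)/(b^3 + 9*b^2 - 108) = (b - 2)/(b^2 + 3*b - 18)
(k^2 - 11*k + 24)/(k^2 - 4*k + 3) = (k - 8)/(k - 1)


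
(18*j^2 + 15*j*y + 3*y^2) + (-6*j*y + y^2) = 18*j^2 + 9*j*y + 4*y^2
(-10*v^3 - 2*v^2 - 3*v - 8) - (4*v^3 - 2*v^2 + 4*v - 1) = -14*v^3 - 7*v - 7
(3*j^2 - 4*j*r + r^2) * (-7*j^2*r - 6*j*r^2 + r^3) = -21*j^4*r + 10*j^3*r^2 + 20*j^2*r^3 - 10*j*r^4 + r^5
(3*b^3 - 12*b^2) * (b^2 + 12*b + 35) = 3*b^5 + 24*b^4 - 39*b^3 - 420*b^2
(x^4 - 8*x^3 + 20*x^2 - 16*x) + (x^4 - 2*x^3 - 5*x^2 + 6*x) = 2*x^4 - 10*x^3 + 15*x^2 - 10*x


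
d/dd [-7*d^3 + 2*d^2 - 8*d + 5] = -21*d^2 + 4*d - 8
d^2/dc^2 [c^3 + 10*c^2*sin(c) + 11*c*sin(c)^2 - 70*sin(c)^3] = -10*c^2*sin(c) + 40*c*cos(c) + 22*c*cos(2*c) + 6*c + 145*sin(c)/2 + 22*sin(2*c) - 315*sin(3*c)/2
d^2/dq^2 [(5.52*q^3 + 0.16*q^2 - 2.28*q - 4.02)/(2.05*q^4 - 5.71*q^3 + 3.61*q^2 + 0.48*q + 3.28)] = (46.3956000000001*q^9 + 4.03439999999955*q^8 - 371.32224*q^7 + 248.725895999999*q^6 + 62.5108679999996*q^5 - 595.466915999999*q^4 + 1457.921048*q^3 - 395.503404*q^2 + 24.76656*q + 103.969568)/(8.615125*q^12 - 71.988825*q^11 + 246.02829*q^10 - 433.658941*q^9 + 440.890578*q^8 - 385.340769*q^7 + 455.563297*q^6 - 371.481216*q^5 + 142.956312*q^4 - 150.079296*q^3 + 118.780608*q^2 + 15.492096*q + 35.287552)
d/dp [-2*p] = -2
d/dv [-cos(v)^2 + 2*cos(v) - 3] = 2*(cos(v) - 1)*sin(v)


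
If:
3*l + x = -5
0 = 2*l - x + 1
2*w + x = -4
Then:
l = -6/5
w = -13/10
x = -7/5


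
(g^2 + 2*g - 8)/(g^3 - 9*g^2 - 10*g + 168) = (g - 2)/(g^2 - 13*g + 42)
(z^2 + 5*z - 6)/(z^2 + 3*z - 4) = (z + 6)/(z + 4)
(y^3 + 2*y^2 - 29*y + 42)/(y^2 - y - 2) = (y^2 + 4*y - 21)/(y + 1)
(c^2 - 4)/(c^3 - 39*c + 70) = (c + 2)/(c^2 + 2*c - 35)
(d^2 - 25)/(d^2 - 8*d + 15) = (d + 5)/(d - 3)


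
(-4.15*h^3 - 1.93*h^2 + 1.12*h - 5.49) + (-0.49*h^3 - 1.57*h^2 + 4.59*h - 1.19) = -4.64*h^3 - 3.5*h^2 + 5.71*h - 6.68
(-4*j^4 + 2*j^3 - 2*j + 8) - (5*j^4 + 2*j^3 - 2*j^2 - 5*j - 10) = -9*j^4 + 2*j^2 + 3*j + 18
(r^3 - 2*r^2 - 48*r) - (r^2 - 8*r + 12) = r^3 - 3*r^2 - 40*r - 12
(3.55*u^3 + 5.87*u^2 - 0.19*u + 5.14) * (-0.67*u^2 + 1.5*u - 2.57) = -2.3785*u^5 + 1.3921*u^4 - 0.191199999999998*u^3 - 18.8147*u^2 + 8.1983*u - 13.2098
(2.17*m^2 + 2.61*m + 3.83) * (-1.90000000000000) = -4.123*m^2 - 4.959*m - 7.277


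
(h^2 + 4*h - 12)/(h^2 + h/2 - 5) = 2*(h + 6)/(2*h + 5)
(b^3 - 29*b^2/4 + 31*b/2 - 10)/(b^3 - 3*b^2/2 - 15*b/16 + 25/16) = 4*(b^2 - 6*b + 8)/(4*b^2 - b - 5)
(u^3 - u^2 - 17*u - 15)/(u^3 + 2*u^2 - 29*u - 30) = (u + 3)/(u + 6)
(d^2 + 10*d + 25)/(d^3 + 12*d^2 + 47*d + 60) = (d + 5)/(d^2 + 7*d + 12)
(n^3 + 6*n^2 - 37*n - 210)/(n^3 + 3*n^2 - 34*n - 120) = (n + 7)/(n + 4)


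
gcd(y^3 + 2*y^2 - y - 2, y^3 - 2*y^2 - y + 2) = y^2 - 1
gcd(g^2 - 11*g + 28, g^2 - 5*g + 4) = g - 4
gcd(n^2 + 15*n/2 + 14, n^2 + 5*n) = 1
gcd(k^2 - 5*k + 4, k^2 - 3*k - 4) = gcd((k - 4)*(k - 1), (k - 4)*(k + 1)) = k - 4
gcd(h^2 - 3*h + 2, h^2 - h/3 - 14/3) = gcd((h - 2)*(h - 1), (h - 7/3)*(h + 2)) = 1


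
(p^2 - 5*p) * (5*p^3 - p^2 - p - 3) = 5*p^5 - 26*p^4 + 4*p^3 + 2*p^2 + 15*p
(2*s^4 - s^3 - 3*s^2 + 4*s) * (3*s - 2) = 6*s^5 - 7*s^4 - 7*s^3 + 18*s^2 - 8*s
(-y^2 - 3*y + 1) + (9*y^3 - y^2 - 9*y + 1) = 9*y^3 - 2*y^2 - 12*y + 2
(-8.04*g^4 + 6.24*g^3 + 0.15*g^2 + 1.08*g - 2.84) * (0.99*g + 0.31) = -7.9596*g^5 + 3.6852*g^4 + 2.0829*g^3 + 1.1157*g^2 - 2.4768*g - 0.8804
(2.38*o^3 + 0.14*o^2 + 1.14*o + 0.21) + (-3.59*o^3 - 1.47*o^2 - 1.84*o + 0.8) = -1.21*o^3 - 1.33*o^2 - 0.7*o + 1.01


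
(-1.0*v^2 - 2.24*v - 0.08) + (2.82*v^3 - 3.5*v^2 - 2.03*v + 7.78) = 2.82*v^3 - 4.5*v^2 - 4.27*v + 7.7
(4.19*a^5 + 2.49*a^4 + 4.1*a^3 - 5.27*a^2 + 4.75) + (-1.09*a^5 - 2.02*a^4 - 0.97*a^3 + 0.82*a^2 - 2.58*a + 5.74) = 3.1*a^5 + 0.47*a^4 + 3.13*a^3 - 4.45*a^2 - 2.58*a + 10.49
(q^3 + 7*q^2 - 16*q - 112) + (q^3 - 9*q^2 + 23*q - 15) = 2*q^3 - 2*q^2 + 7*q - 127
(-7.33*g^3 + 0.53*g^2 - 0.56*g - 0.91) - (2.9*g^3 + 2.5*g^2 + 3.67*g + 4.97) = -10.23*g^3 - 1.97*g^2 - 4.23*g - 5.88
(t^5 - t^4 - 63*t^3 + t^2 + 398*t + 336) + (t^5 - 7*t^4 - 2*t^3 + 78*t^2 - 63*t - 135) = 2*t^5 - 8*t^4 - 65*t^3 + 79*t^2 + 335*t + 201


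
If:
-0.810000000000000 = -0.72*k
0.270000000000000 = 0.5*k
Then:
No Solution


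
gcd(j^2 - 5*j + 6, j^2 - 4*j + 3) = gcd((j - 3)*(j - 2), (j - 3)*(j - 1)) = j - 3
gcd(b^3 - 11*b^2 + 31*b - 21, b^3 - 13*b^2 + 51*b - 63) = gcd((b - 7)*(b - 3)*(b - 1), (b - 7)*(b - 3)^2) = b^2 - 10*b + 21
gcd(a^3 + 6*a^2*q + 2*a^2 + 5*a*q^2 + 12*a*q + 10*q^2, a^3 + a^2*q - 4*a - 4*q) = a^2 + a*q + 2*a + 2*q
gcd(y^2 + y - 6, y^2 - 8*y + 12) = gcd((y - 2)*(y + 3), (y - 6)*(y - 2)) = y - 2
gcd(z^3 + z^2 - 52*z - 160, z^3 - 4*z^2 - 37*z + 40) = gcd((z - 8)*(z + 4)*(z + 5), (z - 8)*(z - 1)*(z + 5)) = z^2 - 3*z - 40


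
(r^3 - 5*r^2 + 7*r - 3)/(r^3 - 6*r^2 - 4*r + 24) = (r^3 - 5*r^2 + 7*r - 3)/(r^3 - 6*r^2 - 4*r + 24)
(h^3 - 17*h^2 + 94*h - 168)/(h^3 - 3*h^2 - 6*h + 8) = (h^2 - 13*h + 42)/(h^2 + h - 2)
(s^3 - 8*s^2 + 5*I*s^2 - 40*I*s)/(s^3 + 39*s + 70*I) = s*(s - 8)/(s^2 - 5*I*s + 14)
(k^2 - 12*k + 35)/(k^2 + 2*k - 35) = (k - 7)/(k + 7)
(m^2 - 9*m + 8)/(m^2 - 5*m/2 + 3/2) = 2*(m - 8)/(2*m - 3)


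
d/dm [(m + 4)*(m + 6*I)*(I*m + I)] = 3*I*m^2 + m*(-12 + 10*I) - 30 + 4*I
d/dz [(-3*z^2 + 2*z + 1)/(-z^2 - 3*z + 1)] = (11*z^2 - 4*z + 5)/(z^4 + 6*z^3 + 7*z^2 - 6*z + 1)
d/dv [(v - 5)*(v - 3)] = 2*v - 8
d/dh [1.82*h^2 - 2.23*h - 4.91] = 3.64*h - 2.23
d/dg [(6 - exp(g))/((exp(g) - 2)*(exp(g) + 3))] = (exp(g) - 12)*exp(2*g)/(exp(4*g) + 2*exp(3*g) - 11*exp(2*g) - 12*exp(g) + 36)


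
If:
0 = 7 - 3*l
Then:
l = 7/3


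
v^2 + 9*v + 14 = (v + 2)*(v + 7)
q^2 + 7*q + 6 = (q + 1)*(q + 6)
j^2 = j^2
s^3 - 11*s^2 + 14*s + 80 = (s - 8)*(s - 5)*(s + 2)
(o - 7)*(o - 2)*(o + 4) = o^3 - 5*o^2 - 22*o + 56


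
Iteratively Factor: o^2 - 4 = (o + 2)*(o - 2)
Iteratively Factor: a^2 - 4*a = (a)*(a - 4)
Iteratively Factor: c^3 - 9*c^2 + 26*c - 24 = (c - 2)*(c^2 - 7*c + 12) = (c - 4)*(c - 2)*(c - 3)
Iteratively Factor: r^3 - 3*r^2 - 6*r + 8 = (r - 4)*(r^2 + r - 2) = (r - 4)*(r - 1)*(r + 2)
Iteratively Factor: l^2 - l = (l)*(l - 1)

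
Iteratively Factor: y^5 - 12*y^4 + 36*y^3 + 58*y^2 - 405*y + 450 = (y - 5)*(y^4 - 7*y^3 + y^2 + 63*y - 90) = (y - 5)*(y - 2)*(y^3 - 5*y^2 - 9*y + 45) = (y - 5)*(y - 3)*(y - 2)*(y^2 - 2*y - 15) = (y - 5)*(y - 3)*(y - 2)*(y + 3)*(y - 5)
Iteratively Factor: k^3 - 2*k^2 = (k - 2)*(k^2) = k*(k - 2)*(k)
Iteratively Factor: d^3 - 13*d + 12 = (d - 3)*(d^2 + 3*d - 4) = (d - 3)*(d - 1)*(d + 4)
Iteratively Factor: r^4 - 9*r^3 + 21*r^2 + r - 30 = (r - 2)*(r^3 - 7*r^2 + 7*r + 15) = (r - 3)*(r - 2)*(r^2 - 4*r - 5) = (r - 5)*(r - 3)*(r - 2)*(r + 1)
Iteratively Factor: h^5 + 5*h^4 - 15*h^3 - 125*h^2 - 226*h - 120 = (h + 2)*(h^4 + 3*h^3 - 21*h^2 - 83*h - 60) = (h + 2)*(h + 3)*(h^3 - 21*h - 20) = (h - 5)*(h + 2)*(h + 3)*(h^2 + 5*h + 4) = (h - 5)*(h + 2)*(h + 3)*(h + 4)*(h + 1)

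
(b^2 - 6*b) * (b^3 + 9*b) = b^5 - 6*b^4 + 9*b^3 - 54*b^2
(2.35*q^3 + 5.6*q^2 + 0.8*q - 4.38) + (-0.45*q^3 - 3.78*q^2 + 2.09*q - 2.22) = 1.9*q^3 + 1.82*q^2 + 2.89*q - 6.6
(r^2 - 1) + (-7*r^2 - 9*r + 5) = -6*r^2 - 9*r + 4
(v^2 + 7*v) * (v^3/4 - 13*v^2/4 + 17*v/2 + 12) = v^5/4 - 3*v^4/2 - 57*v^3/4 + 143*v^2/2 + 84*v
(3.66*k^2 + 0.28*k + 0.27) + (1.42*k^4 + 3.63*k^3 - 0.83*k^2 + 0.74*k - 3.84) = 1.42*k^4 + 3.63*k^3 + 2.83*k^2 + 1.02*k - 3.57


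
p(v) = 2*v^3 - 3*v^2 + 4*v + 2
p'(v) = 6*v^2 - 6*v + 4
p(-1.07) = -8.16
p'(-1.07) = 17.29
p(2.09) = 15.51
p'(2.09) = 17.67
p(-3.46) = -130.60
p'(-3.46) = 96.59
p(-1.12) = -9.05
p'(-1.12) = 18.25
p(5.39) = 249.59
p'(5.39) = 145.97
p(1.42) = 7.36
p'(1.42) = 7.58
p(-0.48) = -0.83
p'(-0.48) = 8.26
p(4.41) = 132.83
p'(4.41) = 94.23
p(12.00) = 3074.00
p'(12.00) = 796.00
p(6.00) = 350.00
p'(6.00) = 184.00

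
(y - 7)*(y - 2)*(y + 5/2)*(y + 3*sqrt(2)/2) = y^4 - 13*y^3/2 + 3*sqrt(2)*y^3/2 - 39*sqrt(2)*y^2/4 - 17*y^2/2 - 51*sqrt(2)*y/4 + 35*y + 105*sqrt(2)/2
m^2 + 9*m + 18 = (m + 3)*(m + 6)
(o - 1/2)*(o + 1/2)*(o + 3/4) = o^3 + 3*o^2/4 - o/4 - 3/16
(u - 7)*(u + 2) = u^2 - 5*u - 14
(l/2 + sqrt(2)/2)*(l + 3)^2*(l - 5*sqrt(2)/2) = l^4/2 - 3*sqrt(2)*l^3/4 + 3*l^3 - 9*sqrt(2)*l^2/2 + 2*l^2 - 15*l - 27*sqrt(2)*l/4 - 45/2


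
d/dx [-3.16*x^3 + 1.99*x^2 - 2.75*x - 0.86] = -9.48*x^2 + 3.98*x - 2.75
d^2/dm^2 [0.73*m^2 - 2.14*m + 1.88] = 1.46000000000000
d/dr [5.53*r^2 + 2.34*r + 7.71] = 11.06*r + 2.34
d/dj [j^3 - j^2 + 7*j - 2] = 3*j^2 - 2*j + 7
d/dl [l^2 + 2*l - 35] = 2*l + 2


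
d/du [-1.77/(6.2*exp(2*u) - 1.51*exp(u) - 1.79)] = (21.948*exp(u) - 2.6727)*exp(u)/(-6.2*exp(2*u) + 1.51*exp(u) + 1.79)^2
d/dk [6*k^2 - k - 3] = 12*k - 1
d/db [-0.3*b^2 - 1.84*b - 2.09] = -0.6*b - 1.84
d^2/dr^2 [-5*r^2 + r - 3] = -10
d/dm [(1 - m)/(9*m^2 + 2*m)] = (9*m^2 - 18*m - 2)/(m^2*(81*m^2 + 36*m + 4))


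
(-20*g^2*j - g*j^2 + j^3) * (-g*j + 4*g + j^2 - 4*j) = 20*g^3*j^2 - 80*g^3*j - 19*g^2*j^3 + 76*g^2*j^2 - 2*g*j^4 + 8*g*j^3 + j^5 - 4*j^4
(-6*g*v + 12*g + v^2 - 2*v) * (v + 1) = -6*g*v^2 + 6*g*v + 12*g + v^3 - v^2 - 2*v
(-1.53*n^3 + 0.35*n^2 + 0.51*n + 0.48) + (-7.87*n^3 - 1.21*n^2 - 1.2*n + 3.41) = -9.4*n^3 - 0.86*n^2 - 0.69*n + 3.89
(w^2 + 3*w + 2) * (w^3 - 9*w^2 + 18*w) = w^5 - 6*w^4 - 7*w^3 + 36*w^2 + 36*w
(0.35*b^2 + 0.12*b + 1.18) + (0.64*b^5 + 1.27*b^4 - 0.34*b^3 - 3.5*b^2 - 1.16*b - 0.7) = 0.64*b^5 + 1.27*b^4 - 0.34*b^3 - 3.15*b^2 - 1.04*b + 0.48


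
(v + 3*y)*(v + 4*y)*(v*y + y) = v^3*y + 7*v^2*y^2 + v^2*y + 12*v*y^3 + 7*v*y^2 + 12*y^3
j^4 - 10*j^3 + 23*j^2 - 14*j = j*(j - 7)*(j - 2)*(j - 1)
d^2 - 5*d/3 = d*(d - 5/3)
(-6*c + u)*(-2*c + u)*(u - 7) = 12*c^2*u - 84*c^2 - 8*c*u^2 + 56*c*u + u^3 - 7*u^2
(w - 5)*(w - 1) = w^2 - 6*w + 5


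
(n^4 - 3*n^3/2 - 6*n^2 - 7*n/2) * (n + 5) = n^5 + 7*n^4/2 - 27*n^3/2 - 67*n^2/2 - 35*n/2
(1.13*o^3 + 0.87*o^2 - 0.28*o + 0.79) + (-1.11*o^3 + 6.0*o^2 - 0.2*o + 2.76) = 0.0199999999999998*o^3 + 6.87*o^2 - 0.48*o + 3.55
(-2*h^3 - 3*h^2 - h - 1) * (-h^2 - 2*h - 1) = 2*h^5 + 7*h^4 + 9*h^3 + 6*h^2 + 3*h + 1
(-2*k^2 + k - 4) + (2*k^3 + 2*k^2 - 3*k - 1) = 2*k^3 - 2*k - 5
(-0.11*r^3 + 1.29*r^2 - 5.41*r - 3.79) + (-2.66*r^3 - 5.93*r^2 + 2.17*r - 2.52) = -2.77*r^3 - 4.64*r^2 - 3.24*r - 6.31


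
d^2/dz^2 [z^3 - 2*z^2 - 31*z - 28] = 6*z - 4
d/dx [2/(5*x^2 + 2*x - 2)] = 4*(-5*x - 1)/(5*x^2 + 2*x - 2)^2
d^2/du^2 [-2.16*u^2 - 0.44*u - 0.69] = -4.32000000000000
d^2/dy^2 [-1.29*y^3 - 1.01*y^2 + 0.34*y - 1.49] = -7.74*y - 2.02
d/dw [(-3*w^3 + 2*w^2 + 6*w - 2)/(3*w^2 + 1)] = (-9*w^4 - 27*w^2 + 16*w + 6)/(9*w^4 + 6*w^2 + 1)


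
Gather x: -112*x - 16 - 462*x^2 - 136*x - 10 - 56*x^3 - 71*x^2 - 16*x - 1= -56*x^3 - 533*x^2 - 264*x - 27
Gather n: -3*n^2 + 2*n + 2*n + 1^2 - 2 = -3*n^2 + 4*n - 1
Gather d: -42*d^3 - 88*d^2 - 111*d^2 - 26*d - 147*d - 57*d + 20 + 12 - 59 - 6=-42*d^3 - 199*d^2 - 230*d - 33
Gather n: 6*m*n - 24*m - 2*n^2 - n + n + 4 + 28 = 6*m*n - 24*m - 2*n^2 + 32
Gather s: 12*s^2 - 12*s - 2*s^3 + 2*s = -2*s^3 + 12*s^2 - 10*s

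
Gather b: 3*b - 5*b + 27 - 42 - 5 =-2*b - 20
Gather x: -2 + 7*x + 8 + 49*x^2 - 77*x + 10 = 49*x^2 - 70*x + 16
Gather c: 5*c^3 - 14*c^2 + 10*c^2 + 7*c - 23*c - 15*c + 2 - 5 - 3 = 5*c^3 - 4*c^2 - 31*c - 6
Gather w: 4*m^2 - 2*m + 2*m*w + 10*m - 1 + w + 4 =4*m^2 + 8*m + w*(2*m + 1) + 3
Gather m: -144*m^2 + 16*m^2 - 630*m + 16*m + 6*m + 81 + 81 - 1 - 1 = -128*m^2 - 608*m + 160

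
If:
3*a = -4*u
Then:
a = -4*u/3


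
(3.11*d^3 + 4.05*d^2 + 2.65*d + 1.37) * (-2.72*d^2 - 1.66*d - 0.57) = -8.4592*d^5 - 16.1786*d^4 - 15.7037*d^3 - 10.4339*d^2 - 3.7847*d - 0.7809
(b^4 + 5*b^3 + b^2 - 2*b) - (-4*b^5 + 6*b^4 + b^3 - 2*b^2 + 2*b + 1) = 4*b^5 - 5*b^4 + 4*b^3 + 3*b^2 - 4*b - 1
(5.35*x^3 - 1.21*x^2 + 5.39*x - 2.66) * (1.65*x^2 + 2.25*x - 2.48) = 8.8275*x^5 + 10.041*x^4 - 7.097*x^3 + 10.7393*x^2 - 19.3522*x + 6.5968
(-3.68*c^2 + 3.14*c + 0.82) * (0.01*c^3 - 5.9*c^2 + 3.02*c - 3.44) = -0.0368*c^5 + 21.7434*c^4 - 29.6314*c^3 + 17.304*c^2 - 8.3252*c - 2.8208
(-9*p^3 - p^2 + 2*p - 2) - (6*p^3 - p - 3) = -15*p^3 - p^2 + 3*p + 1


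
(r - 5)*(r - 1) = r^2 - 6*r + 5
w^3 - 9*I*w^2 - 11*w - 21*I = (w - 7*I)*(w - 3*I)*(w + I)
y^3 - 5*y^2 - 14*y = y*(y - 7)*(y + 2)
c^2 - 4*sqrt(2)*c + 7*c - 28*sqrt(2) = (c + 7)*(c - 4*sqrt(2))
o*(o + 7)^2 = o^3 + 14*o^2 + 49*o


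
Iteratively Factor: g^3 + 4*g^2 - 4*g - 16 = (g + 2)*(g^2 + 2*g - 8) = (g + 2)*(g + 4)*(g - 2)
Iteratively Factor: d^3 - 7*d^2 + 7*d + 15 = (d - 5)*(d^2 - 2*d - 3) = (d - 5)*(d + 1)*(d - 3)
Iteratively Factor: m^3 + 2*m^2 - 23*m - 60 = (m + 4)*(m^2 - 2*m - 15) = (m + 3)*(m + 4)*(m - 5)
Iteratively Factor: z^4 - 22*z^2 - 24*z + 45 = (z - 5)*(z^3 + 5*z^2 + 3*z - 9) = (z - 5)*(z - 1)*(z^2 + 6*z + 9) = (z - 5)*(z - 1)*(z + 3)*(z + 3)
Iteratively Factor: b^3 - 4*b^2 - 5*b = (b)*(b^2 - 4*b - 5) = b*(b + 1)*(b - 5)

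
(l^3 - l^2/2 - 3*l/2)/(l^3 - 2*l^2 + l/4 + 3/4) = 2*l*(l + 1)/(2*l^2 - l - 1)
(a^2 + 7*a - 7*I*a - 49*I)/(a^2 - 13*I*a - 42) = (a + 7)/(a - 6*I)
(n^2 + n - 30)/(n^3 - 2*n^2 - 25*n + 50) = (n + 6)/(n^2 + 3*n - 10)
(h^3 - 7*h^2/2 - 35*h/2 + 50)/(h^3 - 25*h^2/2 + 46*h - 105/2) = (h^2 - h - 20)/(h^2 - 10*h + 21)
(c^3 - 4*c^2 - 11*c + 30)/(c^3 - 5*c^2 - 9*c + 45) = (c - 2)/(c - 3)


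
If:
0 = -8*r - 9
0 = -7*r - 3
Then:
No Solution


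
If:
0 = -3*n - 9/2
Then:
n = -3/2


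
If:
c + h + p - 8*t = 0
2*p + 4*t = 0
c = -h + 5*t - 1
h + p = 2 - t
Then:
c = -19/5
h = 9/5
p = 2/5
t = -1/5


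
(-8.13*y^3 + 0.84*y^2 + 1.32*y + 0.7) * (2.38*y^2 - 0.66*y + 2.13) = -19.3494*y^5 + 7.365*y^4 - 14.7297*y^3 + 2.584*y^2 + 2.3496*y + 1.491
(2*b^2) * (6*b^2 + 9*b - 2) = 12*b^4 + 18*b^3 - 4*b^2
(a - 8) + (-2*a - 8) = -a - 16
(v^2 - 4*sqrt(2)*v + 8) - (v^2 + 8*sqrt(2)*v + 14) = -12*sqrt(2)*v - 6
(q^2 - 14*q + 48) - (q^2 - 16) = 64 - 14*q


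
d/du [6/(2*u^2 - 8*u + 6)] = 6*(2 - u)/(u^2 - 4*u + 3)^2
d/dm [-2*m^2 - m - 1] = -4*m - 1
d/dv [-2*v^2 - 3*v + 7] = -4*v - 3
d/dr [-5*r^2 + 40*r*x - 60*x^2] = -10*r + 40*x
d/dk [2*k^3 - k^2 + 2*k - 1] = 6*k^2 - 2*k + 2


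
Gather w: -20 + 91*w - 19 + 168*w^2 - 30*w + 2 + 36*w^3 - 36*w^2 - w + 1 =36*w^3 + 132*w^2 + 60*w - 36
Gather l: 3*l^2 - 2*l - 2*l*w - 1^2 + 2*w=3*l^2 + l*(-2*w - 2) + 2*w - 1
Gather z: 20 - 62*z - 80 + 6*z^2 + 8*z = 6*z^2 - 54*z - 60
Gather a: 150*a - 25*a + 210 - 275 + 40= 125*a - 25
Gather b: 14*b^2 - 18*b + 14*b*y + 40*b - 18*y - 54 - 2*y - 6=14*b^2 + b*(14*y + 22) - 20*y - 60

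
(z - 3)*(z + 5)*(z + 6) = z^3 + 8*z^2 - 3*z - 90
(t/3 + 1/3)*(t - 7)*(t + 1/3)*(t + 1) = t^4/3 - 14*t^3/9 - 44*t^2/9 - 34*t/9 - 7/9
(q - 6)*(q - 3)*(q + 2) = q^3 - 7*q^2 + 36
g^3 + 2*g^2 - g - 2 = (g - 1)*(g + 1)*(g + 2)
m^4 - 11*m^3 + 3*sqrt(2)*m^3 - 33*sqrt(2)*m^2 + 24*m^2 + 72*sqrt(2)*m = m*(m - 8)*(m - 3)*(m + 3*sqrt(2))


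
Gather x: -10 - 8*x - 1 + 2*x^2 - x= 2*x^2 - 9*x - 11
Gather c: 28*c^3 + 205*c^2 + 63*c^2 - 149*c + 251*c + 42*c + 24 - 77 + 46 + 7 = 28*c^3 + 268*c^2 + 144*c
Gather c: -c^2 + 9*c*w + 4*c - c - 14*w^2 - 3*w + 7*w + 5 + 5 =-c^2 + c*(9*w + 3) - 14*w^2 + 4*w + 10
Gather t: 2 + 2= 4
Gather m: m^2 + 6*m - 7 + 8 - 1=m^2 + 6*m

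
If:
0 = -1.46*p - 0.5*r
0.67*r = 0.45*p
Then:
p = 0.00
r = 0.00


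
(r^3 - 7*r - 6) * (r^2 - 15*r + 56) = r^5 - 15*r^4 + 49*r^3 + 99*r^2 - 302*r - 336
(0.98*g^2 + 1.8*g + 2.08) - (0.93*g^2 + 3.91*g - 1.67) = 0.0499999999999999*g^2 - 2.11*g + 3.75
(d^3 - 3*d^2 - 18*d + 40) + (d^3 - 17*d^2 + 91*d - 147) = 2*d^3 - 20*d^2 + 73*d - 107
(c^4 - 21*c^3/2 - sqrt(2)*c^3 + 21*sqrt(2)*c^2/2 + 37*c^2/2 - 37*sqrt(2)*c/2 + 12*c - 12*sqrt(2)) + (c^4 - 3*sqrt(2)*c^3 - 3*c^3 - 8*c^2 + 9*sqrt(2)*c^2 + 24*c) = 2*c^4 - 27*c^3/2 - 4*sqrt(2)*c^3 + 21*c^2/2 + 39*sqrt(2)*c^2/2 - 37*sqrt(2)*c/2 + 36*c - 12*sqrt(2)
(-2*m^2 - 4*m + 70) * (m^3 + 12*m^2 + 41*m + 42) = -2*m^5 - 28*m^4 - 60*m^3 + 592*m^2 + 2702*m + 2940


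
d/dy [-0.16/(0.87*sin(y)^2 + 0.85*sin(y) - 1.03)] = (0.2784*sin(y) + 0.136)*cos(y)/(0.87*sin(y)^2 + 0.85*sin(y) - 1.03)^2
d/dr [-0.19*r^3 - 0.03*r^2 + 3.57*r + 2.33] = -0.57*r^2 - 0.06*r + 3.57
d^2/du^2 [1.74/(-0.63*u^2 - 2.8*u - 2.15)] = (1.381212*u^2 + 6.13872*u - 1.74*(1.26*u + 2.8)*(2.52*u + 5.6) + 4.71366)/(0.63*u^2 + 2.8*u + 2.15)^3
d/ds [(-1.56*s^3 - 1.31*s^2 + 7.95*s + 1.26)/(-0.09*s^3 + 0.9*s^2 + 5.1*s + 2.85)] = (-5.55111512312578e-17*s^5 - 1.5219*s^4 - 14.481*s^3 - 26.8338*s^2 - 9.735*s + 16.2315)/(0.0081*s^6 - 0.162*s^5 - 0.108*s^4 + 8.667*s^3 + 31.14*s^2 + 29.07*s + 8.1225)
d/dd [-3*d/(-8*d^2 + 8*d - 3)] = 3*(3 - 8*d^2)/(64*d^4 - 128*d^3 + 112*d^2 - 48*d + 9)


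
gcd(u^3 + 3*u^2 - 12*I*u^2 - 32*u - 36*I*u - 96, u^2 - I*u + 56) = u - 8*I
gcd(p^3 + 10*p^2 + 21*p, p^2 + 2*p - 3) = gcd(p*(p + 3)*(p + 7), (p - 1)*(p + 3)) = p + 3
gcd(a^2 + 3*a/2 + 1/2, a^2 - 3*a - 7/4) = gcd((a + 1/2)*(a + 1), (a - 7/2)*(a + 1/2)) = a + 1/2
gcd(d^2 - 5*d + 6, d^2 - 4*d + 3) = d - 3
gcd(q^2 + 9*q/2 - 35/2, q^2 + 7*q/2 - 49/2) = q + 7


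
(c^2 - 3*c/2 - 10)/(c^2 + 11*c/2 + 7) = (2*c^2 - 3*c - 20)/(2*c^2 + 11*c + 14)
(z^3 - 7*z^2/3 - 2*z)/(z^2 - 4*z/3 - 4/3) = z*(z - 3)/(z - 2)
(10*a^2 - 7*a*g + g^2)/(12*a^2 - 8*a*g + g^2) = (5*a - g)/(6*a - g)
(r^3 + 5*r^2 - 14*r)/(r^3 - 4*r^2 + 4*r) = (r + 7)/(r - 2)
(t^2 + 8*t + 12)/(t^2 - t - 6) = (t + 6)/(t - 3)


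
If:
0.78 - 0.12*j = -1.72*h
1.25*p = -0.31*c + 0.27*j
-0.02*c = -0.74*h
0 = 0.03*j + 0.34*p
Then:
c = 15.20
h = 0.41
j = 12.39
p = -1.09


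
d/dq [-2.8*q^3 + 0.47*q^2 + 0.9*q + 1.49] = -8.4*q^2 + 0.94*q + 0.9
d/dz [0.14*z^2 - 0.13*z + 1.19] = 0.28*z - 0.13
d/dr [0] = 0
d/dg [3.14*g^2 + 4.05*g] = 6.28*g + 4.05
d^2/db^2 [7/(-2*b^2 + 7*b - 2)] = 14*(4*b^2 - 14*b - (4*b - 7)^2 + 4)/(2*b^2 - 7*b + 2)^3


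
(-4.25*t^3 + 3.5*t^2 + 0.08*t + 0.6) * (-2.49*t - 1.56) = 10.5825*t^4 - 2.085*t^3 - 5.6592*t^2 - 1.6188*t - 0.936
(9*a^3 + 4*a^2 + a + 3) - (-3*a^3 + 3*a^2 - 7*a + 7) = 12*a^3 + a^2 + 8*a - 4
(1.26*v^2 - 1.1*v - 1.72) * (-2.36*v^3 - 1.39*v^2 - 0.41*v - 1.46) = -2.9736*v^5 + 0.8446*v^4 + 5.0716*v^3 + 1.0022*v^2 + 2.3112*v + 2.5112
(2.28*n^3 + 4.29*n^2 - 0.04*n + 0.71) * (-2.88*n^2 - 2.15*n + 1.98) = -6.5664*n^5 - 17.2572*n^4 - 4.5939*n^3 + 6.5354*n^2 - 1.6057*n + 1.4058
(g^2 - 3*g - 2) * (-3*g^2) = -3*g^4 + 9*g^3 + 6*g^2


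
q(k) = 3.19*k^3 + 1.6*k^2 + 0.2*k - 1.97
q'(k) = 9.57*k^2 + 3.2*k + 0.2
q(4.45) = 311.71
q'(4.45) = 203.95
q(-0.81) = -2.78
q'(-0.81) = 3.89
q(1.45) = 11.41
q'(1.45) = 24.96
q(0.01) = -1.97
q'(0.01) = 0.23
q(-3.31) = -100.79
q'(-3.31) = 94.46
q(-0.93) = -3.34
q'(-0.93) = 5.50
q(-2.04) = -22.80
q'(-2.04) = 33.50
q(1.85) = 24.07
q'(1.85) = 38.87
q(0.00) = -1.97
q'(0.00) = 0.20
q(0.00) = -1.97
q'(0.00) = 0.20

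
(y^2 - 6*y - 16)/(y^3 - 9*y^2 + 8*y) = (y + 2)/(y*(y - 1))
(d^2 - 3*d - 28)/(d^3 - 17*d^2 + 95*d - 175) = (d + 4)/(d^2 - 10*d + 25)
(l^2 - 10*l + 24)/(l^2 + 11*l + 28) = (l^2 - 10*l + 24)/(l^2 + 11*l + 28)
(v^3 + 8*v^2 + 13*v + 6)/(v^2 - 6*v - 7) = (v^2 + 7*v + 6)/(v - 7)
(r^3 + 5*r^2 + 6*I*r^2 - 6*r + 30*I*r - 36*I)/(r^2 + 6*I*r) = r + 5 - 6/r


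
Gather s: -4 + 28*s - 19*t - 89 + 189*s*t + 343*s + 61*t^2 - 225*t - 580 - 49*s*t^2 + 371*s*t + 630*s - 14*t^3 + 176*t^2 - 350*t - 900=s*(-49*t^2 + 560*t + 1001) - 14*t^3 + 237*t^2 - 594*t - 1573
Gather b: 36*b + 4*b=40*b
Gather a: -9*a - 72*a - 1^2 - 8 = -81*a - 9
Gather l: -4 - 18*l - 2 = -18*l - 6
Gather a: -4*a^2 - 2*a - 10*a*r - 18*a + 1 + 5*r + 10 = -4*a^2 + a*(-10*r - 20) + 5*r + 11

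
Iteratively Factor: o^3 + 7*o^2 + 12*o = (o + 3)*(o^2 + 4*o) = (o + 3)*(o + 4)*(o)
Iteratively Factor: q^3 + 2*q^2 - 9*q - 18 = (q - 3)*(q^2 + 5*q + 6) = (q - 3)*(q + 3)*(q + 2)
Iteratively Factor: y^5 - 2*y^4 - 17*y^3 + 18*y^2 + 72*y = (y + 3)*(y^4 - 5*y^3 - 2*y^2 + 24*y) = (y + 2)*(y + 3)*(y^3 - 7*y^2 + 12*y) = y*(y + 2)*(y + 3)*(y^2 - 7*y + 12) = y*(y - 3)*(y + 2)*(y + 3)*(y - 4)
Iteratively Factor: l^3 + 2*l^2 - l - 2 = (l + 1)*(l^2 + l - 2) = (l - 1)*(l + 1)*(l + 2)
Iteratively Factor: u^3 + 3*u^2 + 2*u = (u)*(u^2 + 3*u + 2) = u*(u + 2)*(u + 1)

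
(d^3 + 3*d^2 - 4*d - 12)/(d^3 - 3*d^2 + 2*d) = (d^2 + 5*d + 6)/(d*(d - 1))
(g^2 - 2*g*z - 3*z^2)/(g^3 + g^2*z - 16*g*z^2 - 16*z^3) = (-g + 3*z)/(-g^2 + 16*z^2)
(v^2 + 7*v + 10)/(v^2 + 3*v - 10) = (v + 2)/(v - 2)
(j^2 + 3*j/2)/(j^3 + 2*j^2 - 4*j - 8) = j*(2*j + 3)/(2*(j^3 + 2*j^2 - 4*j - 8))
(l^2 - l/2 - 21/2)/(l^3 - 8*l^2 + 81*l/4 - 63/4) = 2*(l + 3)/(2*l^2 - 9*l + 9)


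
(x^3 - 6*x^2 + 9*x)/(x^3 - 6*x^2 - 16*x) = (-x^2 + 6*x - 9)/(-x^2 + 6*x + 16)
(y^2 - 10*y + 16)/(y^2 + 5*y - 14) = (y - 8)/(y + 7)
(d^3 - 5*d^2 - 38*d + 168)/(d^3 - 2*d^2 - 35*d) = (d^2 + 2*d - 24)/(d*(d + 5))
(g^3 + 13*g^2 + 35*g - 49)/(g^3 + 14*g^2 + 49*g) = (g - 1)/g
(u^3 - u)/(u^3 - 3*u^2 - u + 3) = u/(u - 3)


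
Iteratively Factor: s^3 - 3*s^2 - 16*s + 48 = (s - 4)*(s^2 + s - 12) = (s - 4)*(s + 4)*(s - 3)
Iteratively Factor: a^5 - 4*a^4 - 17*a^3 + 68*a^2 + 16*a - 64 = (a - 1)*(a^4 - 3*a^3 - 20*a^2 + 48*a + 64) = (a - 1)*(a + 1)*(a^3 - 4*a^2 - 16*a + 64) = (a - 1)*(a + 1)*(a + 4)*(a^2 - 8*a + 16) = (a - 4)*(a - 1)*(a + 1)*(a + 4)*(a - 4)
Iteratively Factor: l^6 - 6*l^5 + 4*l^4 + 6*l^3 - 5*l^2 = (l - 1)*(l^5 - 5*l^4 - l^3 + 5*l^2) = l*(l - 1)*(l^4 - 5*l^3 - l^2 + 5*l) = l^2*(l - 1)*(l^3 - 5*l^2 - l + 5) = l^2*(l - 1)*(l + 1)*(l^2 - 6*l + 5) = l^2*(l - 1)^2*(l + 1)*(l - 5)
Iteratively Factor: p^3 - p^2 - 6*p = (p - 3)*(p^2 + 2*p) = (p - 3)*(p + 2)*(p)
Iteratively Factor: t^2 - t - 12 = (t - 4)*(t + 3)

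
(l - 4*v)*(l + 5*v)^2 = l^3 + 6*l^2*v - 15*l*v^2 - 100*v^3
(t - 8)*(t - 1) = t^2 - 9*t + 8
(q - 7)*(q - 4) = q^2 - 11*q + 28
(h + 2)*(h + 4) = h^2 + 6*h + 8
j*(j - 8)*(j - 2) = j^3 - 10*j^2 + 16*j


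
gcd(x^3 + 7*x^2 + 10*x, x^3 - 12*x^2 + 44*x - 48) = 1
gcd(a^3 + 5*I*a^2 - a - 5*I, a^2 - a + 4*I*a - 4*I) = a - 1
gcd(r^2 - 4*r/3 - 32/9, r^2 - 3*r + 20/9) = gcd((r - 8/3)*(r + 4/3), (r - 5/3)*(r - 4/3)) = 1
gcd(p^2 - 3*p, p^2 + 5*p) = p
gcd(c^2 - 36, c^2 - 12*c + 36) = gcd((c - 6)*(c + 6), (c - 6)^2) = c - 6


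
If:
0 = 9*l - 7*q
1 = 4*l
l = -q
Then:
No Solution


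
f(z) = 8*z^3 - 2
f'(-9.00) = 1944.00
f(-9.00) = -5834.00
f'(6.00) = 864.00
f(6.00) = 1726.00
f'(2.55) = 156.06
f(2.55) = 130.65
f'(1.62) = 62.99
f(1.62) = 32.01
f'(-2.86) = 196.31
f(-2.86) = -189.15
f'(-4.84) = 562.21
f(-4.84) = -909.04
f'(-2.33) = 130.29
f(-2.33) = -103.19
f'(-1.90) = 86.64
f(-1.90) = -56.87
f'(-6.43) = 992.28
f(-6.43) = -2128.78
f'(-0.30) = 2.16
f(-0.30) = -2.22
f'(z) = 24*z^2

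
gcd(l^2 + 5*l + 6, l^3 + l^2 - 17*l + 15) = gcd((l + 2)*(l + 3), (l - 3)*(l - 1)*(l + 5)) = 1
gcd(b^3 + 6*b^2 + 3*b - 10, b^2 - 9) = 1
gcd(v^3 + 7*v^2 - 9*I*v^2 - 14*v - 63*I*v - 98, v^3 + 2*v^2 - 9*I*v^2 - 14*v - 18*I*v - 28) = v^2 - 9*I*v - 14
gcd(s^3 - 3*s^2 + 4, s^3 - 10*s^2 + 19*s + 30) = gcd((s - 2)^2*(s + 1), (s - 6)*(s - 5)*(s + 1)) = s + 1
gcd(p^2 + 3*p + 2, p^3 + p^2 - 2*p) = p + 2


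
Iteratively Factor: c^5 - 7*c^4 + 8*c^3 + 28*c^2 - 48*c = (c)*(c^4 - 7*c^3 + 8*c^2 + 28*c - 48) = c*(c + 2)*(c^3 - 9*c^2 + 26*c - 24) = c*(c - 3)*(c + 2)*(c^2 - 6*c + 8) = c*(c - 3)*(c - 2)*(c + 2)*(c - 4)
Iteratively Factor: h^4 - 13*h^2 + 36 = (h + 2)*(h^3 - 2*h^2 - 9*h + 18) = (h - 3)*(h + 2)*(h^2 + h - 6) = (h - 3)*(h - 2)*(h + 2)*(h + 3)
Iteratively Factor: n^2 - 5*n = (n - 5)*(n)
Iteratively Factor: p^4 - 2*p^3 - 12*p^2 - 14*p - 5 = (p - 5)*(p^3 + 3*p^2 + 3*p + 1) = (p - 5)*(p + 1)*(p^2 + 2*p + 1) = (p - 5)*(p + 1)^2*(p + 1)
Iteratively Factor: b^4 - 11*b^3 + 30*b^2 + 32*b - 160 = (b - 4)*(b^3 - 7*b^2 + 2*b + 40) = (b - 4)*(b + 2)*(b^2 - 9*b + 20) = (b - 5)*(b - 4)*(b + 2)*(b - 4)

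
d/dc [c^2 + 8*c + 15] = 2*c + 8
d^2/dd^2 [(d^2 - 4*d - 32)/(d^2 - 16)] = -8/(d^3 - 12*d^2 + 48*d - 64)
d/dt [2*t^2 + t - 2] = 4*t + 1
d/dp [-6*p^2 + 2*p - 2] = 2 - 12*p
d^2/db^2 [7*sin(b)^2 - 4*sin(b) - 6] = 4*sin(b) + 14*cos(2*b)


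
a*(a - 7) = a^2 - 7*a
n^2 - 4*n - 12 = (n - 6)*(n + 2)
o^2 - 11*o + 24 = (o - 8)*(o - 3)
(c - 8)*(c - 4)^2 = c^3 - 16*c^2 + 80*c - 128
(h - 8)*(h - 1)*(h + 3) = h^3 - 6*h^2 - 19*h + 24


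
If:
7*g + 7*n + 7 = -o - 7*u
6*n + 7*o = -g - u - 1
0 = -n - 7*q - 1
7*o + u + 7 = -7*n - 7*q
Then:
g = 5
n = -48*u/43 - 288/43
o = 35*u/43 + 210/43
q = 48*u/301 + 35/43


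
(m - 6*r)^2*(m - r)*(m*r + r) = m^4*r - 13*m^3*r^2 + m^3*r + 48*m^2*r^3 - 13*m^2*r^2 - 36*m*r^4 + 48*m*r^3 - 36*r^4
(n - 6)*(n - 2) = n^2 - 8*n + 12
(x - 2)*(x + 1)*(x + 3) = x^3 + 2*x^2 - 5*x - 6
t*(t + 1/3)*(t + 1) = t^3 + 4*t^2/3 + t/3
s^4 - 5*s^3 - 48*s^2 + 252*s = s*(s - 6)^2*(s + 7)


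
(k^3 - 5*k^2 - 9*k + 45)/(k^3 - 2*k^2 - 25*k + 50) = (k^2 - 9)/(k^2 + 3*k - 10)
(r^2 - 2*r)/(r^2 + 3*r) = (r - 2)/(r + 3)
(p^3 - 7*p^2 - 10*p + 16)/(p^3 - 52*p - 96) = (p - 1)/(p + 6)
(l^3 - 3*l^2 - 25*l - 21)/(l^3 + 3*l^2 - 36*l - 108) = (l^2 - 6*l - 7)/(l^2 - 36)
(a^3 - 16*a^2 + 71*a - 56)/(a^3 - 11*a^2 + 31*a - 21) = (a - 8)/(a - 3)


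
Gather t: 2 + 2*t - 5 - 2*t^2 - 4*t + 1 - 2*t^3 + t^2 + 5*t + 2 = -2*t^3 - t^2 + 3*t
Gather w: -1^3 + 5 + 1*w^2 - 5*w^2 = 4 - 4*w^2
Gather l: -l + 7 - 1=6 - l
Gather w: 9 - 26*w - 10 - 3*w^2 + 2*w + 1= -3*w^2 - 24*w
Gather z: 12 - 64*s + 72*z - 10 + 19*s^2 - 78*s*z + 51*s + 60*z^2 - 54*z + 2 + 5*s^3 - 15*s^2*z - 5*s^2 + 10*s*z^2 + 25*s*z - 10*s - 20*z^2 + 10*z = 5*s^3 + 14*s^2 - 23*s + z^2*(10*s + 40) + z*(-15*s^2 - 53*s + 28) + 4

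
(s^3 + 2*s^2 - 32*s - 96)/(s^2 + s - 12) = (s^2 - 2*s - 24)/(s - 3)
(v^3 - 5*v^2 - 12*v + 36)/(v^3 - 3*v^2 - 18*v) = (v - 2)/v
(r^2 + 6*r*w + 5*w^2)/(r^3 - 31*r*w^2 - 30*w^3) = 1/(r - 6*w)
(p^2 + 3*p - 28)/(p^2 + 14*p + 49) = (p - 4)/(p + 7)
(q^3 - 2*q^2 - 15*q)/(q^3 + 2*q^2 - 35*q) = (q + 3)/(q + 7)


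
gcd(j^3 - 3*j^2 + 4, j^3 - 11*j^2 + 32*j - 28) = j^2 - 4*j + 4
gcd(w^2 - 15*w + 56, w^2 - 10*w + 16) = w - 8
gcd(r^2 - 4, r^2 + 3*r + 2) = r + 2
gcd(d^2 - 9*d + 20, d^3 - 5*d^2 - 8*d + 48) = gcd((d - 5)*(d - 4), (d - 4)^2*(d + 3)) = d - 4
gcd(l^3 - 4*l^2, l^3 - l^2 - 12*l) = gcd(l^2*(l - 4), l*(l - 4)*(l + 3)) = l^2 - 4*l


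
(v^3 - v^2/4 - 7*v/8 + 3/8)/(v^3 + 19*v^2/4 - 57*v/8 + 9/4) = (v + 1)/(v + 6)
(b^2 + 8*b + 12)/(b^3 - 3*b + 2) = (b + 6)/(b^2 - 2*b + 1)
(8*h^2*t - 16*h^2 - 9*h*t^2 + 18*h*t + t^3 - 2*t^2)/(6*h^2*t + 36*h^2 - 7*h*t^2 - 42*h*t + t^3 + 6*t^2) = (-8*h*t + 16*h + t^2 - 2*t)/(-6*h*t - 36*h + t^2 + 6*t)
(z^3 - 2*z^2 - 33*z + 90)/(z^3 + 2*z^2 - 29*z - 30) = (z - 3)/(z + 1)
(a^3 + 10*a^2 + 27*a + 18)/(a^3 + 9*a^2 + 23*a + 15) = (a + 6)/(a + 5)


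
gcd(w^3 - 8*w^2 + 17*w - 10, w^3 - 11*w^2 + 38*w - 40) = w^2 - 7*w + 10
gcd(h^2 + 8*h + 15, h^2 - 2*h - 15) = h + 3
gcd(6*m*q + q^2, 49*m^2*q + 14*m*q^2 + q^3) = q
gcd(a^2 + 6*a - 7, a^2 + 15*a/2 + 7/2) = a + 7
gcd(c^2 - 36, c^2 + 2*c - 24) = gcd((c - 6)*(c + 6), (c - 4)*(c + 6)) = c + 6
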